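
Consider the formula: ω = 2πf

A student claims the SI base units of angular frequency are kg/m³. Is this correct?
Units of each symbol in ω = 2πf:
  f (frequency): 1/s
  The factor 2π is dimensionless.

Multiplying the contributions: [1/s]
Adding exponents of each base unit: s: -1
SI base units of angular frequency: 1/s

The claimed units kg/m³ (exponents kg: 1, m: -3) do not match the derived units 1/s (exponents s: -1), so the claim is incorrect.

Answer: No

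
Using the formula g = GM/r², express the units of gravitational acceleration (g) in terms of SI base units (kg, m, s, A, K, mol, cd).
Units of each symbol in g = GM/r²:
  G (gravitational constant): m³/(kg·s²)
  M (mass): kg
  r (distance): m  → to the power 2 in the denominator, contributes 1/m²

Multiplying the contributions: [m³/(kg·s²)] · [kg] · [1/m²]
Adding exponents of each base unit: m: 1, s: -2
SI base units of gravitational acceleration: m/s²

Answer: m/s²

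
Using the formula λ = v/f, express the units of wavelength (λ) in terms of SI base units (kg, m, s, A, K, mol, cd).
Units of each symbol in λ = v/f:
  v (wave speed): m/s
  f (frequency): 1/s  → in the denominator, contributes s

Multiplying the contributions: [m/s] · [s]
Adding exponents of each base unit: m: 1
SI base units of wavelength: m

Answer: m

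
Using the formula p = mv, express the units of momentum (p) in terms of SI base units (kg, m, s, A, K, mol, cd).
Units of each symbol in p = mv:
  m (mass): kg
  v (velocity): m/s

Multiplying the contributions: [kg] · [m/s]
Adding exponents of each base unit: kg: 1, m: 1, s: -1
SI base units of momentum: kg·m/s

Answer: kg·m/s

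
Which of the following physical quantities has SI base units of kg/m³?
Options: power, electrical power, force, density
Checking the SI base units of each option:
  power (P = W/t): kg·m²/s³  ✗
  electrical power (P = IV): kg·m²/s³  ✗
  force (F = ma): kg·m/s²  ✗
  density (ρ = m/V): kg/m³  ✓ matches

Only density has units kg/m³.

Answer: density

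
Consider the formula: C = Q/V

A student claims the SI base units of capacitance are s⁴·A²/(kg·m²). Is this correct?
Units of each symbol in C = Q/V:
  Q (charge, in coulombs): s·A
  V (voltage, in volts): kg·m²/(s³·A)  → in the denominator, contributes s³·A/(kg·m²)

Multiplying the contributions: [s·A] · [s³·A/(kg·m²)]
Adding exponents of each base unit: kg: -1, m: -2, s: 4, A: 2
SI base units of capacitance: s⁴·A²/(kg·m²)

The claimed units s⁴·A²/(kg·m²) match the derived units, so the claim is correct.

Answer: Yes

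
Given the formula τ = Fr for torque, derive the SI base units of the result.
Units of each symbol in τ = Fr:
  F (force): kg·m/s²
  r (lever arm): m

Multiplying the contributions: [kg·m/s²] · [m]
Adding exponents of each base unit: kg: 1, m: 2, s: -2
SI base units of torque: kg·m²/s²

Answer: kg·m²/s²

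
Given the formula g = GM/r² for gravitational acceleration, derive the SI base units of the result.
Units of each symbol in g = GM/r²:
  G (gravitational constant): m³/(kg·s²)
  M (mass): kg
  r (distance): m  → to the power 2 in the denominator, contributes 1/m²

Multiplying the contributions: [m³/(kg·s²)] · [kg] · [1/m²]
Adding exponents of each base unit: m: 1, s: -2
SI base units of gravitational acceleration: m/s²

Answer: m/s²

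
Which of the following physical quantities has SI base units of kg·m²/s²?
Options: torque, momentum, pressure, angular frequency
Checking the SI base units of each option:
  torque (τ = Fr): kg·m²/s²  ✓ matches
  momentum (p = mv): kg·m/s  ✗
  pressure (P = F/A): kg/(m·s²)  ✗
  angular frequency (ω = 2πf): 1/s  ✗

Only torque has units kg·m²/s².

Answer: torque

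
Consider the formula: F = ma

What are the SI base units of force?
Units of each symbol in F = ma:
  m (mass): kg
  a (acceleration): m/s²

Multiplying the contributions: [kg] · [m/s²]
Adding exponents of each base unit: kg: 1, m: 1, s: -2
SI base units of force: kg·m/s²

Answer: kg·m/s²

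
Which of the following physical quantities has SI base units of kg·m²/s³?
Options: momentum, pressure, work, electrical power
Checking the SI base units of each option:
  momentum (p = mv): kg·m/s  ✗
  pressure (P = F/A): kg/(m·s²)  ✗
  work (W = Fd): kg·m²/s²  ✗
  electrical power (P = IV): kg·m²/s³  ✓ matches

Only electrical power has units kg·m²/s³.

Answer: electrical power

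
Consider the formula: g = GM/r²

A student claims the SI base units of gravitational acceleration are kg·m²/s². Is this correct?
Units of each symbol in g = GM/r²:
  G (gravitational constant): m³/(kg·s²)
  M (mass): kg
  r (distance): m  → to the power 2 in the denominator, contributes 1/m²

Multiplying the contributions: [m³/(kg·s²)] · [kg] · [1/m²]
Adding exponents of each base unit: m: 1, s: -2
SI base units of gravitational acceleration: m/s²

The claimed units kg·m²/s² (exponents kg: 1, m: 2, s: -2) do not match the derived units m/s² (exponents m: 1, s: -2), so the claim is incorrect.

Answer: No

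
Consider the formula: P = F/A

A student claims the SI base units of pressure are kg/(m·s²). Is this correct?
Units of each symbol in P = F/A:
  F (force): kg·m/s²
  A (area): m²  → in the denominator, contributes 1/m²

Multiplying the contributions: [kg·m/s²] · [1/m²]
Adding exponents of each base unit: kg: 1, m: -1, s: -2
SI base units of pressure: kg/(m·s²)

The claimed units kg/(m·s²) match the derived units, so the claim is correct.

Answer: Yes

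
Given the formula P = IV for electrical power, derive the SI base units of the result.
Units of each symbol in P = IV:
  I (current): A
  V (voltage, in volts): kg·m²/(s³·A)

Multiplying the contributions: [A] · [kg·m²/(s³·A)]
Adding exponents of each base unit: kg: 1, m: 2, s: -3
SI base units of electrical power: kg·m²/s³

Answer: kg·m²/s³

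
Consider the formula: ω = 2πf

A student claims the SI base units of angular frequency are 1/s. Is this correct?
Units of each symbol in ω = 2πf:
  f (frequency): 1/s
  The factor 2π is dimensionless.

Multiplying the contributions: [1/s]
Adding exponents of each base unit: s: -1
SI base units of angular frequency: 1/s

The claimed units 1/s match the derived units, so the claim is correct.

Answer: Yes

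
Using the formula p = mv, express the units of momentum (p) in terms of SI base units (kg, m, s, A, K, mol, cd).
Units of each symbol in p = mv:
  m (mass): kg
  v (velocity): m/s

Multiplying the contributions: [kg] · [m/s]
Adding exponents of each base unit: kg: 1, m: 1, s: -1
SI base units of momentum: kg·m/s

Answer: kg·m/s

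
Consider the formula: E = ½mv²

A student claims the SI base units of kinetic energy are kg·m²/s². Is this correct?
Units of each symbol in E = ½mv²:
  m (mass): kg
  v (speed): m/s  → to the power 2, contributes m²/s²
  The factor ½ is dimensionless.

Multiplying the contributions: [kg] · [m²/s²]
Adding exponents of each base unit: kg: 1, m: 2, s: -2
SI base units of kinetic energy: kg·m²/s²

The claimed units kg·m²/s² match the derived units, so the claim is correct.

Answer: Yes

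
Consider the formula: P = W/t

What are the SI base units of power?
Units of each symbol in P = W/t:
  W (work): kg·m²/s²
  t (time): s  → in the denominator, contributes 1/s

Multiplying the contributions: [kg·m²/s²] · [1/s]
Adding exponents of each base unit: kg: 1, m: 2, s: -3
SI base units of power: kg·m²/s³

Answer: kg·m²/s³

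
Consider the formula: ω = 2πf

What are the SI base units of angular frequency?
Units of each symbol in ω = 2πf:
  f (frequency): 1/s
  The factor 2π is dimensionless.

Multiplying the contributions: [1/s]
Adding exponents of each base unit: s: -1
SI base units of angular frequency: 1/s

Answer: 1/s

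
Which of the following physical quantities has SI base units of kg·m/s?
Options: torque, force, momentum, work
Checking the SI base units of each option:
  torque (τ = Fr): kg·m²/s²  ✗
  force (F = ma): kg·m/s²  ✗
  momentum (p = mv): kg·m/s  ✓ matches
  work (W = Fd): kg·m²/s²  ✗

Only momentum has units kg·m/s.

Answer: momentum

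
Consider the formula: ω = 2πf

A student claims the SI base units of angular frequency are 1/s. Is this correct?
Units of each symbol in ω = 2πf:
  f (frequency): 1/s
  The factor 2π is dimensionless.

Multiplying the contributions: [1/s]
Adding exponents of each base unit: s: -1
SI base units of angular frequency: 1/s

The claimed units 1/s match the derived units, so the claim is correct.

Answer: Yes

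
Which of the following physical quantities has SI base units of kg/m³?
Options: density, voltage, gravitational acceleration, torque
Checking the SI base units of each option:
  density (ρ = m/V): kg/m³  ✓ matches
  voltage (V = IR): kg·m²/(s³·A)  ✗
  gravitational acceleration (g = GM/r²): m/s²  ✗
  torque (τ = Fr): kg·m²/s²  ✗

Only density has units kg/m³.

Answer: density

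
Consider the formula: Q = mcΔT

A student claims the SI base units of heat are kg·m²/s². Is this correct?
Units of each symbol in Q = mcΔT:
  m (mass): kg
  c (specific heat capacity, in J/(kg·K)): m²/(s²·K)
  ΔT (temperature change): K

Multiplying the contributions: [kg] · [m²/(s²·K)] · [K]
Adding exponents of each base unit: kg: 1, m: 2, s: -2
SI base units of heat: kg·m²/s²

The claimed units kg·m²/s² match the derived units, so the claim is correct.

Answer: Yes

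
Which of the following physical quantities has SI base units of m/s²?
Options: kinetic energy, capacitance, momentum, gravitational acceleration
Checking the SI base units of each option:
  kinetic energy (E = ½mv²): kg·m²/s²  ✗
  capacitance (C = Q/V): s⁴·A²/(kg·m²)  ✗
  momentum (p = mv): kg·m/s  ✗
  gravitational acceleration (g = GM/r²): m/s²  ✓ matches

Only gravitational acceleration has units m/s².

Answer: gravitational acceleration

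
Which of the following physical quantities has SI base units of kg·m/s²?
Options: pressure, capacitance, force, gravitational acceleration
Checking the SI base units of each option:
  pressure (P = F/A): kg/(m·s²)  ✗
  capacitance (C = Q/V): s⁴·A²/(kg·m²)  ✗
  force (F = ma): kg·m/s²  ✓ matches
  gravitational acceleration (g = GM/r²): m/s²  ✗

Only force has units kg·m/s².

Answer: force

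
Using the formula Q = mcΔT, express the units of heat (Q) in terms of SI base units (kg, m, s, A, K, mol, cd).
Units of each symbol in Q = mcΔT:
  m (mass): kg
  c (specific heat capacity, in J/(kg·K)): m²/(s²·K)
  ΔT (temperature change): K

Multiplying the contributions: [kg] · [m²/(s²·K)] · [K]
Adding exponents of each base unit: kg: 1, m: 2, s: -2
SI base units of heat: kg·m²/s²

Answer: kg·m²/s²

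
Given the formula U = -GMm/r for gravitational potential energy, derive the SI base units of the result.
Units of each symbol in U = -GMm/r:
  G (gravitational constant): m³/(kg·s²)
  M (mass): kg
  m (mass): kg
  r (distance): m  → in the denominator, contributes 1/m
  The minus sign does not affect the units.

Multiplying the contributions: [m³/(kg·s²)] · [kg] · [kg] · [1/m]
Adding exponents of each base unit: kg: 1, m: 2, s: -2
SI base units of gravitational potential energy: kg·m²/s²

Answer: kg·m²/s²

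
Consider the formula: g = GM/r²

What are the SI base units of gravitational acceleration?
Units of each symbol in g = GM/r²:
  G (gravitational constant): m³/(kg·s²)
  M (mass): kg
  r (distance): m  → to the power 2 in the denominator, contributes 1/m²

Multiplying the contributions: [m³/(kg·s²)] · [kg] · [1/m²]
Adding exponents of each base unit: m: 1, s: -2
SI base units of gravitational acceleration: m/s²

Answer: m/s²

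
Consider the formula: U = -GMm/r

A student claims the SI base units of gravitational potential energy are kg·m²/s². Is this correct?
Units of each symbol in U = -GMm/r:
  G (gravitational constant): m³/(kg·s²)
  M (mass): kg
  m (mass): kg
  r (distance): m  → in the denominator, contributes 1/m
  The minus sign does not affect the units.

Multiplying the contributions: [m³/(kg·s²)] · [kg] · [kg] · [1/m]
Adding exponents of each base unit: kg: 1, m: 2, s: -2
SI base units of gravitational potential energy: kg·m²/s²

The claimed units kg·m²/s² match the derived units, so the claim is correct.

Answer: Yes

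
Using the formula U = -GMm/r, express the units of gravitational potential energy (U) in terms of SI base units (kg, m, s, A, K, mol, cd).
Units of each symbol in U = -GMm/r:
  G (gravitational constant): m³/(kg·s²)
  M (mass): kg
  m (mass): kg
  r (distance): m  → in the denominator, contributes 1/m
  The minus sign does not affect the units.

Multiplying the contributions: [m³/(kg·s²)] · [kg] · [kg] · [1/m]
Adding exponents of each base unit: kg: 1, m: 2, s: -2
SI base units of gravitational potential energy: kg·m²/s²

Answer: kg·m²/s²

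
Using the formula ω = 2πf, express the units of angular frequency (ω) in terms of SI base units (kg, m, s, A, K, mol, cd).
Units of each symbol in ω = 2πf:
  f (frequency): 1/s
  The factor 2π is dimensionless.

Multiplying the contributions: [1/s]
Adding exponents of each base unit: s: -1
SI base units of angular frequency: 1/s

Answer: 1/s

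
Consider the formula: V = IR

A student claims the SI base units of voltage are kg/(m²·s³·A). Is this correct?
Units of each symbol in V = IR:
  I (current): A
  R (resistance, in ohms): kg·m²/(s³·A²)

Multiplying the contributions: [A] · [kg·m²/(s³·A²)]
Adding exponents of each base unit: kg: 1, m: 2, s: -3, A: -1
SI base units of voltage: kg·m²/(s³·A)

The claimed units kg/(m²·s³·A) (exponents kg: 1, m: -2, s: -3, A: -1) do not match the derived units kg·m²/(s³·A) (exponents kg: 1, m: 2, s: -3, A: -1), so the claim is incorrect.

Answer: No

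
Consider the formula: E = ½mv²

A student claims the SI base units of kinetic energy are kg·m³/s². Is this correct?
Units of each symbol in E = ½mv²:
  m (mass): kg
  v (speed): m/s  → to the power 2, contributes m²/s²
  The factor ½ is dimensionless.

Multiplying the contributions: [kg] · [m²/s²]
Adding exponents of each base unit: kg: 1, m: 2, s: -2
SI base units of kinetic energy: kg·m²/s²

The claimed units kg·m³/s² (exponents kg: 1, m: 3, s: -2) do not match the derived units kg·m²/s² (exponents kg: 1, m: 2, s: -2), so the claim is incorrect.

Answer: No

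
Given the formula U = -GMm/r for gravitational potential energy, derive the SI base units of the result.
Units of each symbol in U = -GMm/r:
  G (gravitational constant): m³/(kg·s²)
  M (mass): kg
  m (mass): kg
  r (distance): m  → in the denominator, contributes 1/m
  The minus sign does not affect the units.

Multiplying the contributions: [m³/(kg·s²)] · [kg] · [kg] · [1/m]
Adding exponents of each base unit: kg: 1, m: 2, s: -2
SI base units of gravitational potential energy: kg·m²/s²

Answer: kg·m²/s²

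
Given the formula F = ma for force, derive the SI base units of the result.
Units of each symbol in F = ma:
  m (mass): kg
  a (acceleration): m/s²

Multiplying the contributions: [kg] · [m/s²]
Adding exponents of each base unit: kg: 1, m: 1, s: -2
SI base units of force: kg·m/s²

Answer: kg·m/s²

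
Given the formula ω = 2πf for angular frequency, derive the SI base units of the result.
Units of each symbol in ω = 2πf:
  f (frequency): 1/s
  The factor 2π is dimensionless.

Multiplying the contributions: [1/s]
Adding exponents of each base unit: s: -1
SI base units of angular frequency: 1/s

Answer: 1/s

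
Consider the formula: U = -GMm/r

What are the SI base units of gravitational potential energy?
Units of each symbol in U = -GMm/r:
  G (gravitational constant): m³/(kg·s²)
  M (mass): kg
  m (mass): kg
  r (distance): m  → in the denominator, contributes 1/m
  The minus sign does not affect the units.

Multiplying the contributions: [m³/(kg·s²)] · [kg] · [kg] · [1/m]
Adding exponents of each base unit: kg: 1, m: 2, s: -2
SI base units of gravitational potential energy: kg·m²/s²

Answer: kg·m²/s²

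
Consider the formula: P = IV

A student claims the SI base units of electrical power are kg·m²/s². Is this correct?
Units of each symbol in P = IV:
  I (current): A
  V (voltage, in volts): kg·m²/(s³·A)

Multiplying the contributions: [A] · [kg·m²/(s³·A)]
Adding exponents of each base unit: kg: 1, m: 2, s: -3
SI base units of electrical power: kg·m²/s³

The claimed units kg·m²/s² (exponents kg: 1, m: 2, s: -2) do not match the derived units kg·m²/s³ (exponents kg: 1, m: 2, s: -3), so the claim is incorrect.

Answer: No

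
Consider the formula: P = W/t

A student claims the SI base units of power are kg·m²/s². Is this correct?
Units of each symbol in P = W/t:
  W (work): kg·m²/s²
  t (time): s  → in the denominator, contributes 1/s

Multiplying the contributions: [kg·m²/s²] · [1/s]
Adding exponents of each base unit: kg: 1, m: 2, s: -3
SI base units of power: kg·m²/s³

The claimed units kg·m²/s² (exponents kg: 1, m: 2, s: -2) do not match the derived units kg·m²/s³ (exponents kg: 1, m: 2, s: -3), so the claim is incorrect.

Answer: No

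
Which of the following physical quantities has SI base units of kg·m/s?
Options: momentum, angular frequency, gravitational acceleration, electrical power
Checking the SI base units of each option:
  momentum (p = mv): kg·m/s  ✓ matches
  angular frequency (ω = 2πf): 1/s  ✗
  gravitational acceleration (g = GM/r²): m/s²  ✗
  electrical power (P = IV): kg·m²/s³  ✗

Only momentum has units kg·m/s.

Answer: momentum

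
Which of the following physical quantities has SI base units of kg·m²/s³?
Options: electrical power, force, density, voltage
Checking the SI base units of each option:
  electrical power (P = IV): kg·m²/s³  ✓ matches
  force (F = ma): kg·m/s²  ✗
  density (ρ = m/V): kg/m³  ✗
  voltage (V = IR): kg·m²/(s³·A)  ✗

Only electrical power has units kg·m²/s³.

Answer: electrical power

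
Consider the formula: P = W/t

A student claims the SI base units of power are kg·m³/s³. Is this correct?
Units of each symbol in P = W/t:
  W (work): kg·m²/s²
  t (time): s  → in the denominator, contributes 1/s

Multiplying the contributions: [kg·m²/s²] · [1/s]
Adding exponents of each base unit: kg: 1, m: 2, s: -3
SI base units of power: kg·m²/s³

The claimed units kg·m³/s³ (exponents kg: 1, m: 3, s: -3) do not match the derived units kg·m²/s³ (exponents kg: 1, m: 2, s: -3), so the claim is incorrect.

Answer: No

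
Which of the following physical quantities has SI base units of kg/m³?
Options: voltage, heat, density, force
Checking the SI base units of each option:
  voltage (V = IR): kg·m²/(s³·A)  ✗
  heat (Q = mcΔT): kg·m²/s²  ✗
  density (ρ = m/V): kg/m³  ✓ matches
  force (F = ma): kg·m/s²  ✗

Only density has units kg/m³.

Answer: density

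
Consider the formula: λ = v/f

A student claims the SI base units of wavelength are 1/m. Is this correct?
Units of each symbol in λ = v/f:
  v (wave speed): m/s
  f (frequency): 1/s  → in the denominator, contributes s

Multiplying the contributions: [m/s] · [s]
Adding exponents of each base unit: m: 1
SI base units of wavelength: m

The claimed units 1/m (exponents m: -1) do not match the derived units m (exponents m: 1), so the claim is incorrect.

Answer: No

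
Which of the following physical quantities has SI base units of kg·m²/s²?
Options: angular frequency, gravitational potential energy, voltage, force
Checking the SI base units of each option:
  angular frequency (ω = 2πf): 1/s  ✗
  gravitational potential energy (U = -GMm/r): kg·m²/s²  ✓ matches
  voltage (V = IR): kg·m²/(s³·A)  ✗
  force (F = ma): kg·m/s²  ✗

Only gravitational potential energy has units kg·m²/s².

Answer: gravitational potential energy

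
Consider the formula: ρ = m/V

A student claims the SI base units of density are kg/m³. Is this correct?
Units of each symbol in ρ = m/V:
  m (mass): kg
  V (volume): m³  → in the denominator, contributes 1/m³

Multiplying the contributions: [kg] · [1/m³]
Adding exponents of each base unit: kg: 1, m: -3
SI base units of density: kg/m³

The claimed units kg/m³ match the derived units, so the claim is correct.

Answer: Yes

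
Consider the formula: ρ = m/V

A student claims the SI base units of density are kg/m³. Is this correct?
Units of each symbol in ρ = m/V:
  m (mass): kg
  V (volume): m³  → in the denominator, contributes 1/m³

Multiplying the contributions: [kg] · [1/m³]
Adding exponents of each base unit: kg: 1, m: -3
SI base units of density: kg/m³

The claimed units kg/m³ match the derived units, so the claim is correct.

Answer: Yes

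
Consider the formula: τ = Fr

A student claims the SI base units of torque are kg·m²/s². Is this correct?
Units of each symbol in τ = Fr:
  F (force): kg·m/s²
  r (lever arm): m

Multiplying the contributions: [kg·m/s²] · [m]
Adding exponents of each base unit: kg: 1, m: 2, s: -2
SI base units of torque: kg·m²/s²

The claimed units kg·m²/s² match the derived units, so the claim is correct.

Answer: Yes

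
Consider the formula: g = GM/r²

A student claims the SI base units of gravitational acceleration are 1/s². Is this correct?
Units of each symbol in g = GM/r²:
  G (gravitational constant): m³/(kg·s²)
  M (mass): kg
  r (distance): m  → to the power 2 in the denominator, contributes 1/m²

Multiplying the contributions: [m³/(kg·s²)] · [kg] · [1/m²]
Adding exponents of each base unit: m: 1, s: -2
SI base units of gravitational acceleration: m/s²

The claimed units 1/s² (exponents s: -2) do not match the derived units m/s² (exponents m: 1, s: -2), so the claim is incorrect.

Answer: No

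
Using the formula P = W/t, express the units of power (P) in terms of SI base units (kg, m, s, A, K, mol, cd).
Units of each symbol in P = W/t:
  W (work): kg·m²/s²
  t (time): s  → in the denominator, contributes 1/s

Multiplying the contributions: [kg·m²/s²] · [1/s]
Adding exponents of each base unit: kg: 1, m: 2, s: -3
SI base units of power: kg·m²/s³

Answer: kg·m²/s³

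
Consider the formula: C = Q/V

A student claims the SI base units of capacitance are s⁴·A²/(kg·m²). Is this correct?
Units of each symbol in C = Q/V:
  Q (charge, in coulombs): s·A
  V (voltage, in volts): kg·m²/(s³·A)  → in the denominator, contributes s³·A/(kg·m²)

Multiplying the contributions: [s·A] · [s³·A/(kg·m²)]
Adding exponents of each base unit: kg: -1, m: -2, s: 4, A: 2
SI base units of capacitance: s⁴·A²/(kg·m²)

The claimed units s⁴·A²/(kg·m²) match the derived units, so the claim is correct.

Answer: Yes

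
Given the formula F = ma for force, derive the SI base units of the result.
Units of each symbol in F = ma:
  m (mass): kg
  a (acceleration): m/s²

Multiplying the contributions: [kg] · [m/s²]
Adding exponents of each base unit: kg: 1, m: 1, s: -2
SI base units of force: kg·m/s²

Answer: kg·m/s²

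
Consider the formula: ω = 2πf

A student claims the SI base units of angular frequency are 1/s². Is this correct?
Units of each symbol in ω = 2πf:
  f (frequency): 1/s
  The factor 2π is dimensionless.

Multiplying the contributions: [1/s]
Adding exponents of each base unit: s: -1
SI base units of angular frequency: 1/s

The claimed units 1/s² (exponents s: -2) do not match the derived units 1/s (exponents s: -1), so the claim is incorrect.

Answer: No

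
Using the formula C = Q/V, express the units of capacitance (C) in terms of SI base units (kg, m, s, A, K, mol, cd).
Units of each symbol in C = Q/V:
  Q (charge, in coulombs): s·A
  V (voltage, in volts): kg·m²/(s³·A)  → in the denominator, contributes s³·A/(kg·m²)

Multiplying the contributions: [s·A] · [s³·A/(kg·m²)]
Adding exponents of each base unit: kg: -1, m: -2, s: 4, A: 2
SI base units of capacitance: s⁴·A²/(kg·m²)

Answer: s⁴·A²/(kg·m²)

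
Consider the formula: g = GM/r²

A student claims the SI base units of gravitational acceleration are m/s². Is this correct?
Units of each symbol in g = GM/r²:
  G (gravitational constant): m³/(kg·s²)
  M (mass): kg
  r (distance): m  → to the power 2 in the denominator, contributes 1/m²

Multiplying the contributions: [m³/(kg·s²)] · [kg] · [1/m²]
Adding exponents of each base unit: m: 1, s: -2
SI base units of gravitational acceleration: m/s²

The claimed units m/s² match the derived units, so the claim is correct.

Answer: Yes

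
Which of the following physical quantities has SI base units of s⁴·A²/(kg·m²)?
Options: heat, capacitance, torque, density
Checking the SI base units of each option:
  heat (Q = mcΔT): kg·m²/s²  ✗
  capacitance (C = Q/V): s⁴·A²/(kg·m²)  ✓ matches
  torque (τ = Fr): kg·m²/s²  ✗
  density (ρ = m/V): kg/m³  ✗

Only capacitance has units s⁴·A²/(kg·m²).

Answer: capacitance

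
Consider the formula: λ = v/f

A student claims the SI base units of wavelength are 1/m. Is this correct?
Units of each symbol in λ = v/f:
  v (wave speed): m/s
  f (frequency): 1/s  → in the denominator, contributes s

Multiplying the contributions: [m/s] · [s]
Adding exponents of each base unit: m: 1
SI base units of wavelength: m

The claimed units 1/m (exponents m: -1) do not match the derived units m (exponents m: 1), so the claim is incorrect.

Answer: No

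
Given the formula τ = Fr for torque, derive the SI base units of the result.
Units of each symbol in τ = Fr:
  F (force): kg·m/s²
  r (lever arm): m

Multiplying the contributions: [kg·m/s²] · [m]
Adding exponents of each base unit: kg: 1, m: 2, s: -2
SI base units of torque: kg·m²/s²

Answer: kg·m²/s²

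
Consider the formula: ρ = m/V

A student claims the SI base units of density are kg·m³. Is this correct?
Units of each symbol in ρ = m/V:
  m (mass): kg
  V (volume): m³  → in the denominator, contributes 1/m³

Multiplying the contributions: [kg] · [1/m³]
Adding exponents of each base unit: kg: 1, m: -3
SI base units of density: kg/m³

The claimed units kg·m³ (exponents kg: 1, m: 3) do not match the derived units kg/m³ (exponents kg: 1, m: -3), so the claim is incorrect.

Answer: No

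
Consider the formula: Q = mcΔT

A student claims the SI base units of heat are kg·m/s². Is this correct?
Units of each symbol in Q = mcΔT:
  m (mass): kg
  c (specific heat capacity, in J/(kg·K)): m²/(s²·K)
  ΔT (temperature change): K

Multiplying the contributions: [kg] · [m²/(s²·K)] · [K]
Adding exponents of each base unit: kg: 1, m: 2, s: -2
SI base units of heat: kg·m²/s²

The claimed units kg·m/s² (exponents kg: 1, m: 1, s: -2) do not match the derived units kg·m²/s² (exponents kg: 1, m: 2, s: -2), so the claim is incorrect.

Answer: No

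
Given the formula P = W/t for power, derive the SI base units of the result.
Units of each symbol in P = W/t:
  W (work): kg·m²/s²
  t (time): s  → in the denominator, contributes 1/s

Multiplying the contributions: [kg·m²/s²] · [1/s]
Adding exponents of each base unit: kg: 1, m: 2, s: -3
SI base units of power: kg·m²/s³

Answer: kg·m²/s³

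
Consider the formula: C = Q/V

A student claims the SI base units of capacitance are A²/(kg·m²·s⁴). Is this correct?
Units of each symbol in C = Q/V:
  Q (charge, in coulombs): s·A
  V (voltage, in volts): kg·m²/(s³·A)  → in the denominator, contributes s³·A/(kg·m²)

Multiplying the contributions: [s·A] · [s³·A/(kg·m²)]
Adding exponents of each base unit: kg: -1, m: -2, s: 4, A: 2
SI base units of capacitance: s⁴·A²/(kg·m²)

The claimed units A²/(kg·m²·s⁴) (exponents kg: -1, m: -2, s: -4, A: 2) do not match the derived units s⁴·A²/(kg·m²) (exponents kg: -1, m: -2, s: 4, A: 2), so the claim is incorrect.

Answer: No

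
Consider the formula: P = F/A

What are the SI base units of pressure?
Units of each symbol in P = F/A:
  F (force): kg·m/s²
  A (area): m²  → in the denominator, contributes 1/m²

Multiplying the contributions: [kg·m/s²] · [1/m²]
Adding exponents of each base unit: kg: 1, m: -1, s: -2
SI base units of pressure: kg/(m·s²)

Answer: kg/(m·s²)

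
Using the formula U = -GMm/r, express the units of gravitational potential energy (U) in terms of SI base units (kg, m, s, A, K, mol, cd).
Units of each symbol in U = -GMm/r:
  G (gravitational constant): m³/(kg·s²)
  M (mass): kg
  m (mass): kg
  r (distance): m  → in the denominator, contributes 1/m
  The minus sign does not affect the units.

Multiplying the contributions: [m³/(kg·s²)] · [kg] · [kg] · [1/m]
Adding exponents of each base unit: kg: 1, m: 2, s: -2
SI base units of gravitational potential energy: kg·m²/s²

Answer: kg·m²/s²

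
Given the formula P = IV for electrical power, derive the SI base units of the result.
Units of each symbol in P = IV:
  I (current): A
  V (voltage, in volts): kg·m²/(s³·A)

Multiplying the contributions: [A] · [kg·m²/(s³·A)]
Adding exponents of each base unit: kg: 1, m: 2, s: -3
SI base units of electrical power: kg·m²/s³

Answer: kg·m²/s³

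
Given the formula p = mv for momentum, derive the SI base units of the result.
Units of each symbol in p = mv:
  m (mass): kg
  v (velocity): m/s

Multiplying the contributions: [kg] · [m/s]
Adding exponents of each base unit: kg: 1, m: 1, s: -1
SI base units of momentum: kg·m/s

Answer: kg·m/s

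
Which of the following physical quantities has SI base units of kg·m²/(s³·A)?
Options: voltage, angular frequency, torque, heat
Checking the SI base units of each option:
  voltage (V = IR): kg·m²/(s³·A)  ✓ matches
  angular frequency (ω = 2πf): 1/s  ✗
  torque (τ = Fr): kg·m²/s²  ✗
  heat (Q = mcΔT): kg·m²/s²  ✗

Only voltage has units kg·m²/(s³·A).

Answer: voltage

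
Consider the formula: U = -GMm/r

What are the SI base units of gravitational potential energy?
Units of each symbol in U = -GMm/r:
  G (gravitational constant): m³/(kg·s²)
  M (mass): kg
  m (mass): kg
  r (distance): m  → in the denominator, contributes 1/m
  The minus sign does not affect the units.

Multiplying the contributions: [m³/(kg·s²)] · [kg] · [kg] · [1/m]
Adding exponents of each base unit: kg: 1, m: 2, s: -2
SI base units of gravitational potential energy: kg·m²/s²

Answer: kg·m²/s²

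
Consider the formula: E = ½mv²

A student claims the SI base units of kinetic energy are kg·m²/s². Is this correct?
Units of each symbol in E = ½mv²:
  m (mass): kg
  v (speed): m/s  → to the power 2, contributes m²/s²
  The factor ½ is dimensionless.

Multiplying the contributions: [kg] · [m²/s²]
Adding exponents of each base unit: kg: 1, m: 2, s: -2
SI base units of kinetic energy: kg·m²/s²

The claimed units kg·m²/s² match the derived units, so the claim is correct.

Answer: Yes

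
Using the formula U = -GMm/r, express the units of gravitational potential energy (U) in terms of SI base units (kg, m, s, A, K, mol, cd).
Units of each symbol in U = -GMm/r:
  G (gravitational constant): m³/(kg·s²)
  M (mass): kg
  m (mass): kg
  r (distance): m  → in the denominator, contributes 1/m
  The minus sign does not affect the units.

Multiplying the contributions: [m³/(kg·s²)] · [kg] · [kg] · [1/m]
Adding exponents of each base unit: kg: 1, m: 2, s: -2
SI base units of gravitational potential energy: kg·m²/s²

Answer: kg·m²/s²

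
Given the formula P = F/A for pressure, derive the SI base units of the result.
Units of each symbol in P = F/A:
  F (force): kg·m/s²
  A (area): m²  → in the denominator, contributes 1/m²

Multiplying the contributions: [kg·m/s²] · [1/m²]
Adding exponents of each base unit: kg: 1, m: -1, s: -2
SI base units of pressure: kg/(m·s²)

Answer: kg/(m·s²)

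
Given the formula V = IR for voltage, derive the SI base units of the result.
Units of each symbol in V = IR:
  I (current): A
  R (resistance, in ohms): kg·m²/(s³·A²)

Multiplying the contributions: [A] · [kg·m²/(s³·A²)]
Adding exponents of each base unit: kg: 1, m: 2, s: -3, A: -1
SI base units of voltage: kg·m²/(s³·A)

Answer: kg·m²/(s³·A)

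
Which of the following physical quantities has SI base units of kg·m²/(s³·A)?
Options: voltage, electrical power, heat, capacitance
Checking the SI base units of each option:
  voltage (V = IR): kg·m²/(s³·A)  ✓ matches
  electrical power (P = IV): kg·m²/s³  ✗
  heat (Q = mcΔT): kg·m²/s²  ✗
  capacitance (C = Q/V): s⁴·A²/(kg·m²)  ✗

Only voltage has units kg·m²/(s³·A).

Answer: voltage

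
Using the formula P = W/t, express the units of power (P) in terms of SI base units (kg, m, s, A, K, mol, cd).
Units of each symbol in P = W/t:
  W (work): kg·m²/s²
  t (time): s  → in the denominator, contributes 1/s

Multiplying the contributions: [kg·m²/s²] · [1/s]
Adding exponents of each base unit: kg: 1, m: 2, s: -3
SI base units of power: kg·m²/s³

Answer: kg·m²/s³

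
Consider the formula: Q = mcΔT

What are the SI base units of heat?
Units of each symbol in Q = mcΔT:
  m (mass): kg
  c (specific heat capacity, in J/(kg·K)): m²/(s²·K)
  ΔT (temperature change): K

Multiplying the contributions: [kg] · [m²/(s²·K)] · [K]
Adding exponents of each base unit: kg: 1, m: 2, s: -2
SI base units of heat: kg·m²/s²

Answer: kg·m²/s²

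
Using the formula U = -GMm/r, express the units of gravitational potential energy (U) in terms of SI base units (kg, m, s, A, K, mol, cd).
Units of each symbol in U = -GMm/r:
  G (gravitational constant): m³/(kg·s²)
  M (mass): kg
  m (mass): kg
  r (distance): m  → in the denominator, contributes 1/m
  The minus sign does not affect the units.

Multiplying the contributions: [m³/(kg·s²)] · [kg] · [kg] · [1/m]
Adding exponents of each base unit: kg: 1, m: 2, s: -2
SI base units of gravitational potential energy: kg·m²/s²

Answer: kg·m²/s²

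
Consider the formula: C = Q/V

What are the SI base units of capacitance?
Units of each symbol in C = Q/V:
  Q (charge, in coulombs): s·A
  V (voltage, in volts): kg·m²/(s³·A)  → in the denominator, contributes s³·A/(kg·m²)

Multiplying the contributions: [s·A] · [s³·A/(kg·m²)]
Adding exponents of each base unit: kg: -1, m: -2, s: 4, A: 2
SI base units of capacitance: s⁴·A²/(kg·m²)

Answer: s⁴·A²/(kg·m²)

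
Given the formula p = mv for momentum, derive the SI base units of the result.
Units of each symbol in p = mv:
  m (mass): kg
  v (velocity): m/s

Multiplying the contributions: [kg] · [m/s]
Adding exponents of each base unit: kg: 1, m: 1, s: -1
SI base units of momentum: kg·m/s

Answer: kg·m/s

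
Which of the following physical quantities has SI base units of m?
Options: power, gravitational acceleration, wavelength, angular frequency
Checking the SI base units of each option:
  power (P = W/t): kg·m²/s³  ✗
  gravitational acceleration (g = GM/r²): m/s²  ✗
  wavelength (λ = v/f): m  ✓ matches
  angular frequency (ω = 2πf): 1/s  ✗

Only wavelength has units m.

Answer: wavelength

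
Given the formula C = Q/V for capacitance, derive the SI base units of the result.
Units of each symbol in C = Q/V:
  Q (charge, in coulombs): s·A
  V (voltage, in volts): kg·m²/(s³·A)  → in the denominator, contributes s³·A/(kg·m²)

Multiplying the contributions: [s·A] · [s³·A/(kg·m²)]
Adding exponents of each base unit: kg: -1, m: -2, s: 4, A: 2
SI base units of capacitance: s⁴·A²/(kg·m²)

Answer: s⁴·A²/(kg·m²)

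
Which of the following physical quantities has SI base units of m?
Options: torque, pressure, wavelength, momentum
Checking the SI base units of each option:
  torque (τ = Fr): kg·m²/s²  ✗
  pressure (P = F/A): kg/(m·s²)  ✗
  wavelength (λ = v/f): m  ✓ matches
  momentum (p = mv): kg·m/s  ✗

Only wavelength has units m.

Answer: wavelength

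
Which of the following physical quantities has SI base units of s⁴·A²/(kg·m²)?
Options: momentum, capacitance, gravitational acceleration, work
Checking the SI base units of each option:
  momentum (p = mv): kg·m/s  ✗
  capacitance (C = Q/V): s⁴·A²/(kg·m²)  ✓ matches
  gravitational acceleration (g = GM/r²): m/s²  ✗
  work (W = Fd): kg·m²/s²  ✗

Only capacitance has units s⁴·A²/(kg·m²).

Answer: capacitance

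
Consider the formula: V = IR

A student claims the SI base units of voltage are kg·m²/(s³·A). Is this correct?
Units of each symbol in V = IR:
  I (current): A
  R (resistance, in ohms): kg·m²/(s³·A²)

Multiplying the contributions: [A] · [kg·m²/(s³·A²)]
Adding exponents of each base unit: kg: 1, m: 2, s: -3, A: -1
SI base units of voltage: kg·m²/(s³·A)

The claimed units kg·m²/(s³·A) match the derived units, so the claim is correct.

Answer: Yes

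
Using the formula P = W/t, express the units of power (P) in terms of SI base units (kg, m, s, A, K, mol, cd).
Units of each symbol in P = W/t:
  W (work): kg·m²/s²
  t (time): s  → in the denominator, contributes 1/s

Multiplying the contributions: [kg·m²/s²] · [1/s]
Adding exponents of each base unit: kg: 1, m: 2, s: -3
SI base units of power: kg·m²/s³

Answer: kg·m²/s³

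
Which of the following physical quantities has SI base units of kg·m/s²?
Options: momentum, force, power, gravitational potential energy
Checking the SI base units of each option:
  momentum (p = mv): kg·m/s  ✗
  force (F = ma): kg·m/s²  ✓ matches
  power (P = W/t): kg·m²/s³  ✗
  gravitational potential energy (U = -GMm/r): kg·m²/s²  ✗

Only force has units kg·m/s².

Answer: force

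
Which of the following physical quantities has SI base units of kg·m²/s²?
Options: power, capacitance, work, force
Checking the SI base units of each option:
  power (P = W/t): kg·m²/s³  ✗
  capacitance (C = Q/V): s⁴·A²/(kg·m²)  ✗
  work (W = Fd): kg·m²/s²  ✓ matches
  force (F = ma): kg·m/s²  ✗

Only work has units kg·m²/s².

Answer: work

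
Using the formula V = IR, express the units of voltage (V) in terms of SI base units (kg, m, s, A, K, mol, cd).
Units of each symbol in V = IR:
  I (current): A
  R (resistance, in ohms): kg·m²/(s³·A²)

Multiplying the contributions: [A] · [kg·m²/(s³·A²)]
Adding exponents of each base unit: kg: 1, m: 2, s: -3, A: -1
SI base units of voltage: kg·m²/(s³·A)

Answer: kg·m²/(s³·A)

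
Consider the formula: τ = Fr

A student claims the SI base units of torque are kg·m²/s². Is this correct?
Units of each symbol in τ = Fr:
  F (force): kg·m/s²
  r (lever arm): m

Multiplying the contributions: [kg·m/s²] · [m]
Adding exponents of each base unit: kg: 1, m: 2, s: -2
SI base units of torque: kg·m²/s²

The claimed units kg·m²/s² match the derived units, so the claim is correct.

Answer: Yes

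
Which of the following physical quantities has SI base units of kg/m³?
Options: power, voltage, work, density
Checking the SI base units of each option:
  power (P = W/t): kg·m²/s³  ✗
  voltage (V = IR): kg·m²/(s³·A)  ✗
  work (W = Fd): kg·m²/s²  ✗
  density (ρ = m/V): kg/m³  ✓ matches

Only density has units kg/m³.

Answer: density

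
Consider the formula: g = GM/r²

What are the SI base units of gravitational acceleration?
Units of each symbol in g = GM/r²:
  G (gravitational constant): m³/(kg·s²)
  M (mass): kg
  r (distance): m  → to the power 2 in the denominator, contributes 1/m²

Multiplying the contributions: [m³/(kg·s²)] · [kg] · [1/m²]
Adding exponents of each base unit: m: 1, s: -2
SI base units of gravitational acceleration: m/s²

Answer: m/s²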